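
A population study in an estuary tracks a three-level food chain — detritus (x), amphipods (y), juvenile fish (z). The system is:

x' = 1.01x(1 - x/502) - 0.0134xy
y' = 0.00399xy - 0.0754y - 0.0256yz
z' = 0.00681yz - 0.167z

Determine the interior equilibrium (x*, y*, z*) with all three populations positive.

x* ≈ 339, y* ≈ 24.5, z* ≈ 49.8

From dz/dt = 0: 0.00681y* = 0.167, so y* = 24.5.
From dx/dt = 0: 1.01(1 - x*/502) = 0.0134·24.5, giving x* = 502·(1 - 0.325) = 339.
From dy/dt = 0: 0.00399·339 - 0.0754 = 0.0256z*, so z* = 1.28/0.0256 = 49.8.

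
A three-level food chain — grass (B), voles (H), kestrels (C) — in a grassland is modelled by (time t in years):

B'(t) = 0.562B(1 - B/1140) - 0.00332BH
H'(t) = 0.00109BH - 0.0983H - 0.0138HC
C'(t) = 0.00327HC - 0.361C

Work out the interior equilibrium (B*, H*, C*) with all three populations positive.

From dC/dt = 0: 0.00327H* = 0.361, so H* = 110.
From dB/dt = 0: 0.562(1 - B*/1140) = 0.00332·110, giving B* = 1140·(1 - 0.652) = 397.
From dH/dt = 0: 0.00109·397 - 0.0983 = 0.0138C*, so C* = 0.334/0.0138 = 24.2.

B* ≈ 397, H* ≈ 110, C* ≈ 24.2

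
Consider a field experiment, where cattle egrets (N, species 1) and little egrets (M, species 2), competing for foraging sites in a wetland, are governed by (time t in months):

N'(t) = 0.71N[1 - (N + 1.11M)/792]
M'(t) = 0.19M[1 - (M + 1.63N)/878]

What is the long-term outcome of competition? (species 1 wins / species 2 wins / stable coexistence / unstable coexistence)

unstable coexistence (outcome depends on initial conditions)

Compare the nullcline intercepts: K1/α12 = 792/1.11 = 714 < K2 = 878; K2/α21 = 878/1.63 = 539 < K1 = 792.
Since both are reversed, neither can invade when rare; the interior point is a saddle.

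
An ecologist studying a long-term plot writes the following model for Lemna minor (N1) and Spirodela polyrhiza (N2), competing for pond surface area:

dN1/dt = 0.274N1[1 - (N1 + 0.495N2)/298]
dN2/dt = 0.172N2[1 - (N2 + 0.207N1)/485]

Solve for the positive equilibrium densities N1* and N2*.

N1* ≈ 64.5, N2* ≈ 472

Setting both brackets to zero gives the nullclines N1 + 0.495N2 = 298 and 0.207N1 + N2 = 485.
Substituting N2 = 485 - 0.207N1 into the first: N1(1 - 0.495·0.207) = 298 - 0.495·485.
So N1* = 57.9/0.898 = 64.5, and then N2* = 485 - 0.207·64.5 = 472.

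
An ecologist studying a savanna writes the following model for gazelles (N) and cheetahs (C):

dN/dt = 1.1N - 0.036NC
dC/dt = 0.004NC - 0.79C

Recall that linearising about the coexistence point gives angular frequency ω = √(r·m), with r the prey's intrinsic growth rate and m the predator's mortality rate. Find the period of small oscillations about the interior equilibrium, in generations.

Here r = 1.1 and m = 0.79, so r·m = 0.869.
ω = √0.869 = 0.932 per generation, hence T = 2π/ω ≈ 6.74 generations.

T ≈ 6.74 generations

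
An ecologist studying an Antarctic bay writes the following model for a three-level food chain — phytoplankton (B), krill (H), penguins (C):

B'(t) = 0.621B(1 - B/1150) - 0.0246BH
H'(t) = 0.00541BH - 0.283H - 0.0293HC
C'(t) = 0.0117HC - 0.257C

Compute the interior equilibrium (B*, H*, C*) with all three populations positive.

B* ≈ 149, H* ≈ 22, C* ≈ 17.9

From dC/dt = 0: 0.0117H* = 0.257, so H* = 22.
From dB/dt = 0: 0.621(1 - B*/1150) = 0.0246·22, giving B* = 1150·(1 - 0.87) = 149.
From dH/dt = 0: 0.00541·149 - 0.283 = 0.0293C*, so C* = 0.525/0.0293 = 17.9.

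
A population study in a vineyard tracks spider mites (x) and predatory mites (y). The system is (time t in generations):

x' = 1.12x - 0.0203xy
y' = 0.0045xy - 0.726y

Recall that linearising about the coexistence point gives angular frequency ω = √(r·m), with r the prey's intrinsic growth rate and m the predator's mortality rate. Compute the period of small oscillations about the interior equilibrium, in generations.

Here r = 1.12 and m = 0.726, so r·m = 0.813.
ω = √0.813 = 0.902 per generation, hence T = 2π/ω ≈ 6.97 generations.

T ≈ 6.97 generations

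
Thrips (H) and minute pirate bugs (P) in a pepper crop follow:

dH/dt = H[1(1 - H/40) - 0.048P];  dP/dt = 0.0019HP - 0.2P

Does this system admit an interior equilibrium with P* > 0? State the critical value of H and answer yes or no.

The predator equation gives dP/dt > 0 only when H > 0.2/0.0019 = 105.
Without the predator, H → K = 40. Since 40 < 105, the predator cannot invade.

Threshold H = 105; K < 105, so no, the predator goes extinct.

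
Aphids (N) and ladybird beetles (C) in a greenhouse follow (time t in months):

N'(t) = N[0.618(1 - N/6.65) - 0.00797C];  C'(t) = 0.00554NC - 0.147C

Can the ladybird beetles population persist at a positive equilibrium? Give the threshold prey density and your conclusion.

Threshold N = 26.5; K < 26.5, so no, the predator goes extinct.

The predator equation gives dC/dt > 0 only when N > 0.147/0.00554 = 26.5.
Without the predator, N → K = 6.65. Since 6.65 < 26.5, the predator cannot invade.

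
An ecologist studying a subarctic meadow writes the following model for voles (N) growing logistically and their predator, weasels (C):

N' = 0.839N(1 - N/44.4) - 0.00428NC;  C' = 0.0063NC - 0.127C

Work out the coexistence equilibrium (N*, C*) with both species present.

N* ≈ 20.2, C* ≈ 107

From dC/dt = 0 with C > 0: 0.0063N* = 0.127, so N* = 20.2.
Substitute into dN/dt = 0: 0.839(1 - 20.2/44.4) = 0.00428C*.
The bracket is 0.546, giving C* = 0.458/0.00428 = 107.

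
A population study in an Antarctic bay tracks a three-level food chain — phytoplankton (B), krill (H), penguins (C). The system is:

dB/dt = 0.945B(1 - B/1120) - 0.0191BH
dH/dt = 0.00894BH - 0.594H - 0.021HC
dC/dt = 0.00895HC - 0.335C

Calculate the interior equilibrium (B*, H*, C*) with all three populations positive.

B* ≈ 273, H* ≈ 37.4, C* ≈ 87.8

From dC/dt = 0: 0.00895H* = 0.335, so H* = 37.4.
From dB/dt = 0: 0.945(1 - B*/1120) = 0.0191·37.4, giving B* = 1120·(1 - 0.757) = 273.
From dH/dt = 0: 0.00894·273 - 0.594 = 0.021C*, so C* = 1.84/0.021 = 87.8.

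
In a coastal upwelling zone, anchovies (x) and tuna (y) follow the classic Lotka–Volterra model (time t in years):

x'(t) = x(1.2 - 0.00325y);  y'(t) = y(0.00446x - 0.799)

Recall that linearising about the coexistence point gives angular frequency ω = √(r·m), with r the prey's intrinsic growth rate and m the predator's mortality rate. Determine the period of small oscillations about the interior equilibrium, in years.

T ≈ 6.42 years

Here r = 1.2 and m = 0.799, so r·m = 0.959.
ω = √0.959 = 0.979 per year, hence T = 2π/ω ≈ 6.42 years.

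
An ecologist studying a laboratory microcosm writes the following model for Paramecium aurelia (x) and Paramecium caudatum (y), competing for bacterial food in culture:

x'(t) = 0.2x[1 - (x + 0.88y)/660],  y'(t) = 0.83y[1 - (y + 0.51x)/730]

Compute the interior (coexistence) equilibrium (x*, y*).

x* ≈ 31.9, y* ≈ 714

Setting both brackets to zero gives the nullclines x + 0.88y = 660 and 0.51x + y = 730.
Substituting y = 730 - 0.51x into the first: x(1 - 0.88·0.51) = 660 - 0.88·730.
So x* = 17.6/0.551 = 31.9, and then y* = 730 - 0.51·31.9 = 714.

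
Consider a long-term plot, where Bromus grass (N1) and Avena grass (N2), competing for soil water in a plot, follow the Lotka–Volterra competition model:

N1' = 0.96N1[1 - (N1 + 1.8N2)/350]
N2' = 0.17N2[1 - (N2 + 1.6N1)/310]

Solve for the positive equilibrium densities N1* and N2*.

Setting both brackets to zero gives the nullclines N1 + 1.8N2 = 350 and 1.6N1 + N2 = 310.
Substituting N2 = 310 - 1.6N1 into the first: N1(1 - 1.8·1.6) = 350 - 1.8·310.
So N1* = -208/-1.88 = 111, and then N2* = 310 - 1.6·111 = 133.

N1* ≈ 111, N2* ≈ 133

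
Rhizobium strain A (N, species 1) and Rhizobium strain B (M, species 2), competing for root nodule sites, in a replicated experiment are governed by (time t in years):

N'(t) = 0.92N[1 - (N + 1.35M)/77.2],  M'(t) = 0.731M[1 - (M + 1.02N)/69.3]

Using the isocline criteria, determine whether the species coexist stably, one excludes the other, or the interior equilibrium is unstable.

unstable coexistence (outcome depends on initial conditions)

Compare the nullcline intercepts: K1/α12 = 77.2/1.35 = 57.2 < K2 = 69.3; K2/α21 = 69.3/1.02 = 67.9 < K1 = 77.2.
Since both are reversed, neither can invade when rare; the interior point is a saddle.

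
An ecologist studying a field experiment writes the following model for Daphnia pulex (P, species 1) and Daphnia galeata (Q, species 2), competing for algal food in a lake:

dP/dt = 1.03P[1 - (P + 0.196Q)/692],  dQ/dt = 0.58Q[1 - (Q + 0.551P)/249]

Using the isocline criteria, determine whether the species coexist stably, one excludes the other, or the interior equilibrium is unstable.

species 1 excludes species 2

Compare the nullcline intercepts: K1/α12 = 692/0.196 = 3530 > K2 = 249; K2/α21 = 249/0.551 = 452 < K1 = 692.
Since the inequalities point opposite ways, species 1 can invade but species 2 cannot.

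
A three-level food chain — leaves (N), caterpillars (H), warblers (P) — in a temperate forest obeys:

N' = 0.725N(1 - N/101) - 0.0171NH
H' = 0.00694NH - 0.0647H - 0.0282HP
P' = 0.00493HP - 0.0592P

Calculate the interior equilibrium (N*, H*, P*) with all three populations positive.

From dP/dt = 0: 0.00493H* = 0.0592, so H* = 12.
From dN/dt = 0: 0.725(1 - N*/101) = 0.0171·12, giving N* = 101·(1 - 0.283) = 72.4.
From dH/dt = 0: 0.00694·72.4 - 0.0647 = 0.0282P*, so P* = 0.438/0.0282 = 15.5.

N* ≈ 72.4, H* ≈ 12, P* ≈ 15.5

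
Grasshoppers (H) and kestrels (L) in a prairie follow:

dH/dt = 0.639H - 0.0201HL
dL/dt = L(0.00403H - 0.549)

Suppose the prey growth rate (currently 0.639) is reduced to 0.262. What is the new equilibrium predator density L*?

At the interior fixed point, setting dH/dt = 0 with H > 0 fixes L* = (prey growth rate)/(HL coefficient) — independent of the other coefficients.
With the change, L* = 0.262/0.0201 = 13; it falls from 31.8.

L* ≈ 13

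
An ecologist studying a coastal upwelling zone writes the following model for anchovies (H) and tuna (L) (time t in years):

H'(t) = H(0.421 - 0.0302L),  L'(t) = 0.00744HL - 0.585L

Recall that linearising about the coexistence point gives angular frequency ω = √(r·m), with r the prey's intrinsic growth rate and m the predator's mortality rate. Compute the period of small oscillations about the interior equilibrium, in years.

T ≈ 12.7 years

Here r = 0.421 and m = 0.585, so r·m = 0.246.
ω = √0.246 = 0.496 per year, hence T = 2π/ω ≈ 12.7 years.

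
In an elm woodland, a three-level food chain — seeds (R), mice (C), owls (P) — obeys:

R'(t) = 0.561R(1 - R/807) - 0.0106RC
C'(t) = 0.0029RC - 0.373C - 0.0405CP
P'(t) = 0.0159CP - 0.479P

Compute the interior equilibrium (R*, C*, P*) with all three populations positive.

R* ≈ 348, C* ≈ 30.1, P* ≈ 15.7

From dP/dt = 0: 0.0159C* = 0.479, so C* = 30.1.
From dR/dt = 0: 0.561(1 - R*/807) = 0.0106·30.1, giving R* = 807·(1 - 0.569) = 348.
From dC/dt = 0: 0.0029·348 - 0.373 = 0.0405P*, so P* = 0.635/0.0405 = 15.7.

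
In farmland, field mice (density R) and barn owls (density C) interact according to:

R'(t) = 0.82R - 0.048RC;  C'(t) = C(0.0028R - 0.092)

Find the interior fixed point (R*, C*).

Set dC/dt = 0 with C > 0: 0.0028R - 0.092 = 0, so R* = 0.092/0.0028 = 32.9.
Set dR/dt = 0 with R > 0: 0.82 - 0.048C = 0, so C* = 0.82/0.048 = 17.1.

R* ≈ 32.9, C* ≈ 17.1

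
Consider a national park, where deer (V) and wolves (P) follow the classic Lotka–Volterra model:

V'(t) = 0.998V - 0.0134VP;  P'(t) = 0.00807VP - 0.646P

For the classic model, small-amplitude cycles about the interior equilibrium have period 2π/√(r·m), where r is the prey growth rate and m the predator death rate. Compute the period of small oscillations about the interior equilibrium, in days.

Here r = 0.998 and m = 0.646, so r·m = 0.645.
ω = √0.645 = 0.803 per day, hence T = 2π/ω ≈ 7.83 days.

T ≈ 7.83 days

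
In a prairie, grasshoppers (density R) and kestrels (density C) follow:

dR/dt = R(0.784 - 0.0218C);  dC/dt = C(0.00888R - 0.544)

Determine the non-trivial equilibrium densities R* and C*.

Set dC/dt = 0 with C > 0: 0.00888R - 0.544 = 0, so R* = 0.544/0.00888 = 61.3.
Set dR/dt = 0 with R > 0: 0.784 - 0.0218C = 0, so C* = 0.784/0.0218 = 36.

R* ≈ 61.3, C* ≈ 36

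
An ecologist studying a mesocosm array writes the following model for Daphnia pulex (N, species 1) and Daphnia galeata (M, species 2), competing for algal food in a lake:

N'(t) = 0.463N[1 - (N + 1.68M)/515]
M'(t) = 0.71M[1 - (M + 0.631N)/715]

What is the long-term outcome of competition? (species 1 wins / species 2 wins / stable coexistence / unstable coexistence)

species 2 excludes species 1

Compare the nullcline intercepts: K1/α12 = 515/1.68 = 307 < K2 = 715; K2/α21 = 715/0.631 = 1130 > K1 = 515.
Since the inequalities point opposite ways, species 2 can invade but species 1 cannot.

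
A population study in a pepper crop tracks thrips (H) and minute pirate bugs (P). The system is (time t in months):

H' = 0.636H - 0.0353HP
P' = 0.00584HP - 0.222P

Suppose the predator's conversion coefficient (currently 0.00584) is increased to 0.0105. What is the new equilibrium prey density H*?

H* ≈ 21.1

At the interior fixed point, setting dP/dt = 0 with P > 0 fixes H* = (predator death rate)/(HP coefficient) — independent of the other coefficients.
With the change, H* = 0.222/0.0105 = 21.1; it falls from 38.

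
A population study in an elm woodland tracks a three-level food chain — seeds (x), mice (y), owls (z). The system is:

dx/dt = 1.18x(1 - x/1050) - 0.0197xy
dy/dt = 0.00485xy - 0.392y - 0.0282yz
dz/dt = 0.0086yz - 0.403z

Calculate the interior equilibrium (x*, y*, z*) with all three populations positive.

x* ≈ 229, y* ≈ 46.9, z* ≈ 25.4

From dz/dt = 0: 0.0086y* = 0.403, so y* = 46.9.
From dx/dt = 0: 1.18(1 - x*/1050) = 0.0197·46.9, giving x* = 1050·(1 - 0.782) = 229.
From dy/dt = 0: 0.00485·229 - 0.392 = 0.0282z*, so z* = 0.716/0.0282 = 25.4.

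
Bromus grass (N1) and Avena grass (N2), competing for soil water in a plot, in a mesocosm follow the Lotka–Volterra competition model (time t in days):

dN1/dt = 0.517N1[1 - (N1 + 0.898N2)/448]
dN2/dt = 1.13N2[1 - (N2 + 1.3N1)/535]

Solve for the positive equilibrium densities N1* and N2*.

N1* ≈ 194, N2* ≈ 283

Setting both brackets to zero gives the nullclines N1 + 0.898N2 = 448 and 1.3N1 + N2 = 535.
Substituting N2 = 535 - 1.3N1 into the first: N1(1 - 0.898·1.3) = 448 - 0.898·535.
So N1* = -32.4/-0.167 = 194, and then N2* = 535 - 1.3·194 = 283.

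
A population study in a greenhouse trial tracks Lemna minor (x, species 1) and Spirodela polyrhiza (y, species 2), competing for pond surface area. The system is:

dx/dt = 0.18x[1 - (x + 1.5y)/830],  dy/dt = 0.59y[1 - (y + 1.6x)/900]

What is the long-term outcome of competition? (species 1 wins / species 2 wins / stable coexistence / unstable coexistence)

Compare the nullcline intercepts: K1/α12 = 830/1.5 = 553 < K2 = 900; K2/α21 = 900/1.6 = 562 < K1 = 830.
Since both are reversed, neither can invade when rare; the interior point is a saddle.

unstable coexistence (outcome depends on initial conditions)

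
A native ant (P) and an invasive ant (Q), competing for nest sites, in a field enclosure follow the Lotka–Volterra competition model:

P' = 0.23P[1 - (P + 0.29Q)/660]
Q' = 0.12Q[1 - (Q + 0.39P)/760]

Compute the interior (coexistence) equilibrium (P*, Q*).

Setting both brackets to zero gives the nullclines P + 0.29Q = 660 and 0.39P + Q = 760.
Substituting Q = 760 - 0.39P into the first: P(1 - 0.29·0.39) = 660 - 0.29·760.
So P* = 440/0.887 = 496, and then Q* = 760 - 0.39·496 = 567.

P* ≈ 496, Q* ≈ 567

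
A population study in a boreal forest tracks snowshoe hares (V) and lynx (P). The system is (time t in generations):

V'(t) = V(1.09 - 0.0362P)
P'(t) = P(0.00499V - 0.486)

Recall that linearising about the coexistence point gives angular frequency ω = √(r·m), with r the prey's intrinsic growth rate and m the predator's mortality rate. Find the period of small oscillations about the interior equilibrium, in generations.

T ≈ 8.63 generations

Here r = 1.09 and m = 0.486, so r·m = 0.53.
ω = √0.53 = 0.728 per generation, hence T = 2π/ω ≈ 8.63 generations.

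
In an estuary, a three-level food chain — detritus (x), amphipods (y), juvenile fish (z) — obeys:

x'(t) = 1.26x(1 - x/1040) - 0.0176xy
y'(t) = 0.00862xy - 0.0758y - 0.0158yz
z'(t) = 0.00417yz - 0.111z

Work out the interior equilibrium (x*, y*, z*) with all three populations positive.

From dz/dt = 0: 0.00417y* = 0.111, so y* = 26.6.
From dx/dt = 0: 1.26(1 - x*/1040) = 0.0176·26.6, giving x* = 1040·(1 - 0.372) = 653.
From dy/dt = 0: 0.00862·653 - 0.0758 = 0.0158z*, so z* = 5.56/0.0158 = 352.

x* ≈ 653, y* ≈ 26.6, z* ≈ 352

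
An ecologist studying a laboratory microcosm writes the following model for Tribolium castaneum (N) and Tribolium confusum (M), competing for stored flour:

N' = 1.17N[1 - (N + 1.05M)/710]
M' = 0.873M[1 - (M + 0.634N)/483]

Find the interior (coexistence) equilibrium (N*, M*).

Setting both brackets to zero gives the nullclines N + 1.05M = 710 and 0.634N + M = 483.
Substituting M = 483 - 0.634N into the first: N(1 - 1.05·0.634) = 710 - 1.05·483.
So N* = 203/0.334 = 607, and then M* = 483 - 0.634·607 = 98.3.

N* ≈ 607, M* ≈ 98.3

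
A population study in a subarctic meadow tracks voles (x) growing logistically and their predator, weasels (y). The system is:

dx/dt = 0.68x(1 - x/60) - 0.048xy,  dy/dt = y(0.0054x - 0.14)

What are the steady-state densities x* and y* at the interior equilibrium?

From dy/dt = 0 with y > 0: 0.0054x* = 0.14, so x* = 25.9.
Substitute into dx/dt = 0: 0.68(1 - 25.9/60) = 0.048y*.
The bracket is 0.568, giving y* = 0.386/0.048 = 8.05.

x* ≈ 25.9, y* ≈ 8.05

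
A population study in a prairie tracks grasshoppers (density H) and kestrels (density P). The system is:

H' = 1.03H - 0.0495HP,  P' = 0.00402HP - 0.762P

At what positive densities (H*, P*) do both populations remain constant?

H* ≈ 190, P* ≈ 20.8

Set dP/dt = 0 with P > 0: 0.00402H - 0.762 = 0, so H* = 0.762/0.00402 = 190.
Set dH/dt = 0 with H > 0: 1.03 - 0.0495P = 0, so P* = 1.03/0.0495 = 20.8.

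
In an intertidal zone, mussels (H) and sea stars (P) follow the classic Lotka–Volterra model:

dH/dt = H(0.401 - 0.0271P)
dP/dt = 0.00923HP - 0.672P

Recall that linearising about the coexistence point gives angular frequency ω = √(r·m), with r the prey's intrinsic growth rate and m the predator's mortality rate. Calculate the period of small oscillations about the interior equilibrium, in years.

Here r = 0.401 and m = 0.672, so r·m = 0.269.
ω = √0.269 = 0.519 per year, hence T = 2π/ω ≈ 12.1 years.

T ≈ 12.1 years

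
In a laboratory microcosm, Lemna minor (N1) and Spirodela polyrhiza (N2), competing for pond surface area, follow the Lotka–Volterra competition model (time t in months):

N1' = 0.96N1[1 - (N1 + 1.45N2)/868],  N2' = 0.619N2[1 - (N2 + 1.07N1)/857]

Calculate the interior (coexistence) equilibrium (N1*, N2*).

Setting both brackets to zero gives the nullclines N1 + 1.45N2 = 868 and 1.07N1 + N2 = 857.
Substituting N2 = 857 - 1.07N1 into the first: N1(1 - 1.45·1.07) = 868 - 1.45·857.
So N1* = -375/-0.552 = 679, and then N2* = 857 - 1.07·679 = 130.

N1* ≈ 679, N2* ≈ 130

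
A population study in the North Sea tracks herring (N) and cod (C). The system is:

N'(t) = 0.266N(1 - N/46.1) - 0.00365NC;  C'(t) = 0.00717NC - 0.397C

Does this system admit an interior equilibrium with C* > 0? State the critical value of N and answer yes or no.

Threshold N = 55.4; K < 55.4, so no, the predator goes extinct.

The predator equation gives dC/dt > 0 only when N > 0.397/0.00717 = 55.4.
Without the predator, N → K = 46.1. Since 46.1 < 55.4, the predator cannot invade.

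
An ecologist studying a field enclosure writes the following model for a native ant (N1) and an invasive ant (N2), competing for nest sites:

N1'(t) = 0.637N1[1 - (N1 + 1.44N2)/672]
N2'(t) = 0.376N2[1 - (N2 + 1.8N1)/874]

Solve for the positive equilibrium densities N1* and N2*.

N1* ≈ 368, N2* ≈ 211

Setting both brackets to zero gives the nullclines N1 + 1.44N2 = 672 and 1.8N1 + N2 = 874.
Substituting N2 = 874 - 1.8N1 into the first: N1(1 - 1.44·1.8) = 672 - 1.44·874.
So N1* = -587/-1.59 = 368, and then N2* = 874 - 1.8·368 = 211.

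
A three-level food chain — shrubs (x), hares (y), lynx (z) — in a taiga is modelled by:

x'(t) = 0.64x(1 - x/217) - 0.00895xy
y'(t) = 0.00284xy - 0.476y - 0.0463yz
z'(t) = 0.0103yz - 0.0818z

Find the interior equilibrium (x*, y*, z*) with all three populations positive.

From dz/dt = 0: 0.0103y* = 0.0818, so y* = 7.94.
From dx/dt = 0: 0.64(1 - x*/217) = 0.00895·7.94, giving x* = 217·(1 - 0.111) = 193.
From dy/dt = 0: 0.00284·193 - 0.476 = 0.0463z*, so z* = 0.0718/0.0463 = 1.55.

x* ≈ 193, y* ≈ 7.94, z* ≈ 1.55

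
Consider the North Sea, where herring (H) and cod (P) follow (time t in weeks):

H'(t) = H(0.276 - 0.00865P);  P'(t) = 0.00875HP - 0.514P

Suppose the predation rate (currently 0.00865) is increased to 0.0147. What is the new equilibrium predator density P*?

At the interior fixed point, setting dH/dt = 0 with H > 0 fixes P* = (prey growth rate)/(HP coefficient) — independent of the other coefficients.
With the change, P* = 0.276/0.0147 = 18.8; it falls from 31.9.

P* ≈ 18.8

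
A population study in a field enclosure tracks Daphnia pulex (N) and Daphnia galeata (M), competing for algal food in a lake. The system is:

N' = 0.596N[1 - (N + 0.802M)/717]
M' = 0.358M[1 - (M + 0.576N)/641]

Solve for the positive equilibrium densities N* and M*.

N* ≈ 377, M* ≈ 424

Setting both brackets to zero gives the nullclines N + 0.802M = 717 and 0.576N + M = 641.
Substituting M = 641 - 0.576N into the first: N(1 - 0.802·0.576) = 717 - 0.802·641.
So N* = 203/0.538 = 377, and then M* = 641 - 0.576·377 = 424.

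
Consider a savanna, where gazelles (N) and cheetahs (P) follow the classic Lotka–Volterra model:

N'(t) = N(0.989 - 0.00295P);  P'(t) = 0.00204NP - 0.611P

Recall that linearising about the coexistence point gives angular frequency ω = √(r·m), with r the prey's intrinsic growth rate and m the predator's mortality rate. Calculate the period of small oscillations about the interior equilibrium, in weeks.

Here r = 0.989 and m = 0.611, so r·m = 0.604.
ω = √0.604 = 0.777 per week, hence T = 2π/ω ≈ 8.08 weeks.

T ≈ 8.08 weeks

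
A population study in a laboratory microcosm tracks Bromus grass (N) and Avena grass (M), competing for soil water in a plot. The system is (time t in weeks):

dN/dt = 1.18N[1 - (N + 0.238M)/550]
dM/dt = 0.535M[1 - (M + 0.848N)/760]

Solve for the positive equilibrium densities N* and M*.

N* ≈ 462, M* ≈ 368

Setting both brackets to zero gives the nullclines N + 0.238M = 550 and 0.848N + M = 760.
Substituting M = 760 - 0.848N into the first: N(1 - 0.238·0.848) = 550 - 0.238·760.
So N* = 369/0.798 = 462, and then M* = 760 - 0.848·462 = 368.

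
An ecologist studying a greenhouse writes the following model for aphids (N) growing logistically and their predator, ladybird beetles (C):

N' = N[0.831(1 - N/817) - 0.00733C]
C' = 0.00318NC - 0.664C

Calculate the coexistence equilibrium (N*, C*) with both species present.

N* ≈ 209, C* ≈ 84.4

From dC/dt = 0 with C > 0: 0.00318N* = 0.664, so N* = 209.
Substitute into dN/dt = 0: 0.831(1 - 209/817) = 0.00733C*.
The bracket is 0.744, giving C* = 0.619/0.00733 = 84.4.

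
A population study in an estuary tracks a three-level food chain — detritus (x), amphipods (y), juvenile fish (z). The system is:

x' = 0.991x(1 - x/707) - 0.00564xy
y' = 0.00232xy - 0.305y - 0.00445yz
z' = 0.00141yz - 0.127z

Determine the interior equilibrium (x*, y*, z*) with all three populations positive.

x* ≈ 345, y* ≈ 90.1, z* ≈ 111

From dz/dt = 0: 0.00141y* = 0.127, so y* = 90.1.
From dx/dt = 0: 0.991(1 - x*/707) = 0.00564·90.1, giving x* = 707·(1 - 0.513) = 345.
From dy/dt = 0: 0.00232·345 - 0.305 = 0.00445z*, so z* = 0.494/0.00445 = 111.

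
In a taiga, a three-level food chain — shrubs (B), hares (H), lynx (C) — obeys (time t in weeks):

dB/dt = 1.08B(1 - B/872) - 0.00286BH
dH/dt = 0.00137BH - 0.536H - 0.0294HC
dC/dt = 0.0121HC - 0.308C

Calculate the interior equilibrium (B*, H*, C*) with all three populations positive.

From dC/dt = 0: 0.0121H* = 0.308, so H* = 25.5.
From dB/dt = 0: 1.08(1 - B*/872) = 0.00286·25.5, giving B* = 872·(1 - 0.0674) = 813.
From dH/dt = 0: 0.00137·813 - 0.536 = 0.0294C*, so C* = 0.578/0.0294 = 19.7.

B* ≈ 813, H* ≈ 25.5, C* ≈ 19.7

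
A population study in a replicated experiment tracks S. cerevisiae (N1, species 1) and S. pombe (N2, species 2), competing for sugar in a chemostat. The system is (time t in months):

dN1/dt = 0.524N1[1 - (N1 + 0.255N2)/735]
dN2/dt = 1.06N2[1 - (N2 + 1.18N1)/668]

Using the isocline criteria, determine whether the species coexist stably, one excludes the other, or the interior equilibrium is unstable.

species 1 excludes species 2

Compare the nullcline intercepts: K1/α12 = 735/0.255 = 2880 > K2 = 668; K2/α21 = 668/1.18 = 566 < K1 = 735.
Since the inequalities point opposite ways, species 1 can invade but species 2 cannot.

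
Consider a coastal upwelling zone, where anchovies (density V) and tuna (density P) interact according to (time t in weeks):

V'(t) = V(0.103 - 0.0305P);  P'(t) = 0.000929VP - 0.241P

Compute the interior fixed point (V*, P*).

V* ≈ 259, P* ≈ 3.38

Set dP/dt = 0 with P > 0: 0.000929V - 0.241 = 0, so V* = 0.241/0.000929 = 259.
Set dV/dt = 0 with V > 0: 0.103 - 0.0305P = 0, so P* = 0.103/0.0305 = 3.38.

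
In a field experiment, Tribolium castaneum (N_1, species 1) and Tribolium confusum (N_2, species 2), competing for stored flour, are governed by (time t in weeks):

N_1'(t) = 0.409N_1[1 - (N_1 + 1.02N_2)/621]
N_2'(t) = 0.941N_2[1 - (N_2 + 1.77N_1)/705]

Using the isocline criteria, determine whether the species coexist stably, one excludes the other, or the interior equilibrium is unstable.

Compare the nullcline intercepts: K1/α12 = 621/1.02 = 609 < K2 = 705; K2/α21 = 705/1.77 = 398 < K1 = 621.
Since both are reversed, neither can invade when rare; the interior point is a saddle.

unstable coexistence (outcome depends on initial conditions)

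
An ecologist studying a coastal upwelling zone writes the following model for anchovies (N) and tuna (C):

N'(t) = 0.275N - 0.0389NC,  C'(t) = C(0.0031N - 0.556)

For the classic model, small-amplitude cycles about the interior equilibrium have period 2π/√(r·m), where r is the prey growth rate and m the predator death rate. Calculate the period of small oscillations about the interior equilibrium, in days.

T ≈ 16.1 days

Here r = 0.275 and m = 0.556, so r·m = 0.153.
ω = √0.153 = 0.391 per day, hence T = 2π/ω ≈ 16.1 days.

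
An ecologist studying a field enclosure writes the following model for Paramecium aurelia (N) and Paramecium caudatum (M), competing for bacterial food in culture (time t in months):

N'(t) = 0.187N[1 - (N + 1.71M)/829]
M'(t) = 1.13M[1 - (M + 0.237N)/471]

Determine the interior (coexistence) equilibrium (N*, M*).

N* ≈ 39.7, M* ≈ 462

Setting both brackets to zero gives the nullclines N + 1.71M = 829 and 0.237N + M = 471.
Substituting M = 471 - 0.237N into the first: N(1 - 1.71·0.237) = 829 - 1.71·471.
So N* = 23.6/0.595 = 39.7, and then M* = 471 - 0.237·39.7 = 462.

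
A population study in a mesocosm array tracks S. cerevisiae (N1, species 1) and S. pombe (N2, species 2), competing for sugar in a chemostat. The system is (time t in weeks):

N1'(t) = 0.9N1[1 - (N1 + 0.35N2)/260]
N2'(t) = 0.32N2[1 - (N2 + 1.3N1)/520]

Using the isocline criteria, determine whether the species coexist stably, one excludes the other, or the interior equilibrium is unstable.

stable coexistence

Compare the nullcline intercepts: K1/α12 = 260/0.35 = 743 > K2 = 520; K2/α21 = 520/1.3 = 400 > K1 = 260.
Since both inequalities hold, each species can invade when rare, so the interior equilibrium is stable.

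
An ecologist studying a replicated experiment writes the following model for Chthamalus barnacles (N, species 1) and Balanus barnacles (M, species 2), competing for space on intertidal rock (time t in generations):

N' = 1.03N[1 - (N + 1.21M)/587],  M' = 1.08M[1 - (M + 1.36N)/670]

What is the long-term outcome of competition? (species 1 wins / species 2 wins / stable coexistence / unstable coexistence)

Compare the nullcline intercepts: K1/α12 = 587/1.21 = 485 < K2 = 670; K2/α21 = 670/1.36 = 493 < K1 = 587.
Since both are reversed, neither can invade when rare; the interior point is a saddle.

unstable coexistence (outcome depends on initial conditions)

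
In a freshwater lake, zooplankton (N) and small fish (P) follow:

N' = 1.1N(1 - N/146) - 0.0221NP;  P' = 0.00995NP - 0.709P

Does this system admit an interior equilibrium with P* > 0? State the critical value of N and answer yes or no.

The predator equation gives dP/dt > 0 only when N > 0.709/0.00995 = 71.3.
Without the predator, N → K = 146. Since 146 > 71.3, the predator can invade and persist.

Threshold N = 71.3; K > 71.3, so yes, the predator persists.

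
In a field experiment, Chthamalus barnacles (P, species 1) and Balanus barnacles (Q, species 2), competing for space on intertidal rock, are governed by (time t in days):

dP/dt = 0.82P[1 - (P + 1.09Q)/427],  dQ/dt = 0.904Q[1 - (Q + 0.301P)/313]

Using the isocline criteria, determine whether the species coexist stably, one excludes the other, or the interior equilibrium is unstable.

Compare the nullcline intercepts: K1/α12 = 427/1.09 = 392 > K2 = 313; K2/α21 = 313/0.301 = 1040 > K1 = 427.
Since both inequalities hold, each species can invade when rare, so the interior equilibrium is stable.

stable coexistence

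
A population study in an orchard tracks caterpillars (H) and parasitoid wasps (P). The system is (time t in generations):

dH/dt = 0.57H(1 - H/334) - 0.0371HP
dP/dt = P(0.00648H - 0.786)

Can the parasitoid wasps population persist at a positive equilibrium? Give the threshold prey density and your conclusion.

The predator equation gives dP/dt > 0 only when H > 0.786/0.00648 = 121.
Without the predator, H → K = 334. Since 334 > 121, the predator can invade and persist.

Threshold H = 121; K > 121, so yes, the predator persists.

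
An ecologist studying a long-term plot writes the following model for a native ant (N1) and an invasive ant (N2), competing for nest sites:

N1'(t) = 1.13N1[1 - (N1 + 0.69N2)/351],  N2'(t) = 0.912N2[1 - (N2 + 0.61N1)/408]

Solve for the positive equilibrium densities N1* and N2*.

Setting both brackets to zero gives the nullclines N1 + 0.69N2 = 351 and 0.61N1 + N2 = 408.
Substituting N2 = 408 - 0.61N1 into the first: N1(1 - 0.69·0.61) = 351 - 0.69·408.
So N1* = 69.5/0.579 = 120, and then N2* = 408 - 0.61·120 = 335.

N1* ≈ 120, N2* ≈ 335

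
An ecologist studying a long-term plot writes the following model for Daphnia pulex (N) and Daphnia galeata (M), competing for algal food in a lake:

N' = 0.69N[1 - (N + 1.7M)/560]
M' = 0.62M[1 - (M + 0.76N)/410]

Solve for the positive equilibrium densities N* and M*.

Setting both brackets to zero gives the nullclines N + 1.7M = 560 and 0.76N + M = 410.
Substituting M = 410 - 0.76N into the first: N(1 - 1.7·0.76) = 560 - 1.7·410.
So N* = -137/-0.292 = 469, and then M* = 410 - 0.76·469 = 53.4.

N* ≈ 469, M* ≈ 53.4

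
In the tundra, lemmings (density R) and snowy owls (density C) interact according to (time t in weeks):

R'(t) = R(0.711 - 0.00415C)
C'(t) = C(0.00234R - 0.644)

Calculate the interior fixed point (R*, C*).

Set dC/dt = 0 with C > 0: 0.00234R - 0.644 = 0, so R* = 0.644/0.00234 = 275.
Set dR/dt = 0 with R > 0: 0.711 - 0.00415C = 0, so C* = 0.711/0.00415 = 171.

R* ≈ 275, C* ≈ 171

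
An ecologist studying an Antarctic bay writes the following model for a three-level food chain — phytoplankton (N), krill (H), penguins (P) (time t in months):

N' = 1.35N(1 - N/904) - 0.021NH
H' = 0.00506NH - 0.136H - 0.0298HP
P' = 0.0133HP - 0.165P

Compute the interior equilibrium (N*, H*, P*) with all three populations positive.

N* ≈ 730, H* ≈ 12.4, P* ≈ 119

From dP/dt = 0: 0.0133H* = 0.165, so H* = 12.4.
From dN/dt = 0: 1.35(1 - N*/904) = 0.021·12.4, giving N* = 904·(1 - 0.193) = 730.
From dH/dt = 0: 0.00506·730 - 0.136 = 0.0298P*, so P* = 3.56/0.0298 = 119.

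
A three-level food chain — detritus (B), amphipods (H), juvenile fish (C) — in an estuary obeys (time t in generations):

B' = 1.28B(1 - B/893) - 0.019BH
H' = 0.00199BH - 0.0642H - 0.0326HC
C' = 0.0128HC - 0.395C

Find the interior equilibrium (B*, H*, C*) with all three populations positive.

B* ≈ 484, H* ≈ 30.9, C* ≈ 27.6

From dC/dt = 0: 0.0128H* = 0.395, so H* = 30.9.
From dB/dt = 0: 1.28(1 - B*/893) = 0.019·30.9, giving B* = 893·(1 - 0.458) = 484.
From dH/dt = 0: 0.00199·484 - 0.0642 = 0.0326C*, so C* = 0.899/0.0326 = 27.6.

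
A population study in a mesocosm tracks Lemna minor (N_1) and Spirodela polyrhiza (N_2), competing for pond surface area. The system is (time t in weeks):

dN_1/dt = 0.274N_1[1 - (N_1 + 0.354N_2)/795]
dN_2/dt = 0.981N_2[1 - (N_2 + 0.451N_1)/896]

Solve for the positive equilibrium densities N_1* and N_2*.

Setting both brackets to zero gives the nullclines N_1 + 0.354N_2 = 795 and 0.451N_1 + N_2 = 896.
Substituting N_2 = 896 - 0.451N_1 into the first: N_1(1 - 0.354·0.451) = 795 - 0.354·896.
So N_1* = 478/0.84 = 569, and then N_2* = 896 - 0.451·569 = 640.

N_1* ≈ 569, N_2* ≈ 640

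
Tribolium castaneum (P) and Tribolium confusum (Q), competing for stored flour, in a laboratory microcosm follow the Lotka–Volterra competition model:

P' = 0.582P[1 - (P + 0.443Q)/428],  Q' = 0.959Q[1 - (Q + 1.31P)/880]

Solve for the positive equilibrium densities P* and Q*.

P* ≈ 90.9, Q* ≈ 761

Setting both brackets to zero gives the nullclines P + 0.443Q = 428 and 1.31P + Q = 880.
Substituting Q = 880 - 1.31P into the first: P(1 - 0.443·1.31) = 428 - 0.443·880.
So P* = 38.2/0.42 = 90.9, and then Q* = 880 - 1.31·90.9 = 761.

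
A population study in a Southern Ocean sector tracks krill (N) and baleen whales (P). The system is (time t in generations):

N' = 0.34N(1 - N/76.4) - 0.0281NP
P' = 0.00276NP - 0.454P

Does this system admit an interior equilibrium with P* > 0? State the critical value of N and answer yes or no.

Threshold N = 164; K < 164, so no, the predator goes extinct.

The predator equation gives dP/dt > 0 only when N > 0.454/0.00276 = 164.
Without the predator, N → K = 76.4. Since 76.4 < 164, the predator cannot invade.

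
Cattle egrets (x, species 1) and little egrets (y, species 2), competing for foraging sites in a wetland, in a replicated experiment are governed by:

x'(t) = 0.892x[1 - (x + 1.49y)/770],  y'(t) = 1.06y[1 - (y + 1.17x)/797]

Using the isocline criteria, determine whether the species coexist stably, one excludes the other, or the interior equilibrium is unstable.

unstable coexistence (outcome depends on initial conditions)

Compare the nullcline intercepts: K1/α12 = 770/1.49 = 517 < K2 = 797; K2/α21 = 797/1.17 = 681 < K1 = 770.
Since both are reversed, neither can invade when rare; the interior point is a saddle.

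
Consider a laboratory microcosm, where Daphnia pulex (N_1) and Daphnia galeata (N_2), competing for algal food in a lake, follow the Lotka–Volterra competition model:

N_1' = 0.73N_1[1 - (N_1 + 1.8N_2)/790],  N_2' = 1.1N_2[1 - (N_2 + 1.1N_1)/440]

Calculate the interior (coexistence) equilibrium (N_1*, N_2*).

N_1* ≈ 2.04, N_2* ≈ 438

Setting both brackets to zero gives the nullclines N_1 + 1.8N_2 = 790 and 1.1N_1 + N_2 = 440.
Substituting N_2 = 440 - 1.1N_1 into the first: N_1(1 - 1.8·1.1) = 790 - 1.8·440.
So N_1* = -2/-0.98 = 2.04, and then N_2* = 440 - 1.1·2.04 = 438.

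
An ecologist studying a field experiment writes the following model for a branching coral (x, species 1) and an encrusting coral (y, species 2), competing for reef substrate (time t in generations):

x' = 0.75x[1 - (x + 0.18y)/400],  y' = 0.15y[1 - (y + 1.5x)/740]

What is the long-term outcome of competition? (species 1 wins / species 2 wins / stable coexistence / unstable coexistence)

stable coexistence

Compare the nullcline intercepts: K1/α12 = 400/0.18 = 2220 > K2 = 740; K2/α21 = 740/1.5 = 493 > K1 = 400.
Since both inequalities hold, each species can invade when rare, so the interior equilibrium is stable.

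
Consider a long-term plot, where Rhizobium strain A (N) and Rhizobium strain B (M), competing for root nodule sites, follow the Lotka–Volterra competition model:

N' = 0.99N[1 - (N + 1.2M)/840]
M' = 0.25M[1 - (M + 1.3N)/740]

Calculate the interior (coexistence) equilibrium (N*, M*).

Setting both brackets to zero gives the nullclines N + 1.2M = 840 and 1.3N + M = 740.
Substituting M = 740 - 1.3N into the first: N(1 - 1.2·1.3) = 840 - 1.2·740.
So N* = -48/-0.56 = 85.7, and then M* = 740 - 1.3·85.7 = 629.

N* ≈ 85.7, M* ≈ 629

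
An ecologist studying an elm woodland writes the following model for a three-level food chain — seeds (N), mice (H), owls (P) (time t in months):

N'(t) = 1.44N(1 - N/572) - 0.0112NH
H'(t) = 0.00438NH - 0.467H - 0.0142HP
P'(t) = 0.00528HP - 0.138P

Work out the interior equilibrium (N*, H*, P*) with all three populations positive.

N* ≈ 456, H* ≈ 26.1, P* ≈ 108

From dP/dt = 0: 0.00528H* = 0.138, so H* = 26.1.
From dN/dt = 0: 1.44(1 - N*/572) = 0.0112·26.1, giving N* = 572·(1 - 0.203) = 456.
From dH/dt = 0: 0.00438·456 - 0.467 = 0.0142P*, so P* = 1.53/0.0142 = 108.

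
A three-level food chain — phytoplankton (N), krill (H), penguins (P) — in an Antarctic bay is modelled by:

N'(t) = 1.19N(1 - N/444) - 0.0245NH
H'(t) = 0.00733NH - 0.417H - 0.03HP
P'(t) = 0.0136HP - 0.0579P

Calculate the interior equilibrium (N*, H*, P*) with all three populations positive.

From dP/dt = 0: 0.0136H* = 0.0579, so H* = 4.26.
From dN/dt = 0: 1.19(1 - N*/444) = 0.0245·4.26, giving N* = 444·(1 - 0.0877) = 405.
From dH/dt = 0: 0.00733·405 - 0.417 = 0.03P*, so P* = 2.55/0.03 = 85.1.

N* ≈ 405, H* ≈ 4.26, P* ≈ 85.1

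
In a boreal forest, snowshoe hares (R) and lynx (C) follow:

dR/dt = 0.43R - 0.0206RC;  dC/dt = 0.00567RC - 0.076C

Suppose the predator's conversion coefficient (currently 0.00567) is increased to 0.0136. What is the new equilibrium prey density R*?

At the interior fixed point, setting dC/dt = 0 with C > 0 fixes R* = (predator death rate)/(RC coefficient) — independent of the other coefficients.
With the change, R* = 0.076/0.0136 = 5.59; it falls from 13.4.

R* ≈ 5.59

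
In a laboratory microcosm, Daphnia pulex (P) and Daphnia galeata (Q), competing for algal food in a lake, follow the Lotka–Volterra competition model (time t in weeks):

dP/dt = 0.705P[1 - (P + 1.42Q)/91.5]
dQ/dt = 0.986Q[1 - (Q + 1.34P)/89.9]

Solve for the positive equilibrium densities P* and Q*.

Setting both brackets to zero gives the nullclines P + 1.42Q = 91.5 and 1.34P + Q = 89.9.
Substituting Q = 89.9 - 1.34P into the first: P(1 - 1.42·1.34) = 91.5 - 1.42·89.9.
So P* = -36.2/-0.903 = 40.1, and then Q* = 89.9 - 1.34·40.1 = 36.2.

P* ≈ 40.1, Q* ≈ 36.2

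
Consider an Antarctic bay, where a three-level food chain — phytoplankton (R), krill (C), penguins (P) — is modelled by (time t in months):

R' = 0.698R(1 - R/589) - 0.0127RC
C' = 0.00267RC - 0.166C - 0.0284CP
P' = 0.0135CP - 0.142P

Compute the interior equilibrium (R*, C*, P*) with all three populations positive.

From dP/dt = 0: 0.0135C* = 0.142, so C* = 10.5.
From dR/dt = 0: 0.698(1 - R*/589) = 0.0127·10.5, giving R* = 589·(1 - 0.191) = 476.
From dC/dt = 0: 0.00267·476 - 0.166 = 0.0284P*, so P* = 1.11/0.0284 = 38.9.

R* ≈ 476, C* ≈ 10.5, P* ≈ 38.9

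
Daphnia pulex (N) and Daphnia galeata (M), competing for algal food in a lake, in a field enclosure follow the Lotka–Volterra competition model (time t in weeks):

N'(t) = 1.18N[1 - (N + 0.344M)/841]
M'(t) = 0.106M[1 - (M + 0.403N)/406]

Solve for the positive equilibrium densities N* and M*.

Setting both brackets to zero gives the nullclines N + 0.344M = 841 and 0.403N + M = 406.
Substituting M = 406 - 0.403N into the first: N(1 - 0.344·0.403) = 841 - 0.344·406.
So N* = 701/0.861 = 814, and then M* = 406 - 0.403·814 = 77.9.

N* ≈ 814, M* ≈ 77.9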